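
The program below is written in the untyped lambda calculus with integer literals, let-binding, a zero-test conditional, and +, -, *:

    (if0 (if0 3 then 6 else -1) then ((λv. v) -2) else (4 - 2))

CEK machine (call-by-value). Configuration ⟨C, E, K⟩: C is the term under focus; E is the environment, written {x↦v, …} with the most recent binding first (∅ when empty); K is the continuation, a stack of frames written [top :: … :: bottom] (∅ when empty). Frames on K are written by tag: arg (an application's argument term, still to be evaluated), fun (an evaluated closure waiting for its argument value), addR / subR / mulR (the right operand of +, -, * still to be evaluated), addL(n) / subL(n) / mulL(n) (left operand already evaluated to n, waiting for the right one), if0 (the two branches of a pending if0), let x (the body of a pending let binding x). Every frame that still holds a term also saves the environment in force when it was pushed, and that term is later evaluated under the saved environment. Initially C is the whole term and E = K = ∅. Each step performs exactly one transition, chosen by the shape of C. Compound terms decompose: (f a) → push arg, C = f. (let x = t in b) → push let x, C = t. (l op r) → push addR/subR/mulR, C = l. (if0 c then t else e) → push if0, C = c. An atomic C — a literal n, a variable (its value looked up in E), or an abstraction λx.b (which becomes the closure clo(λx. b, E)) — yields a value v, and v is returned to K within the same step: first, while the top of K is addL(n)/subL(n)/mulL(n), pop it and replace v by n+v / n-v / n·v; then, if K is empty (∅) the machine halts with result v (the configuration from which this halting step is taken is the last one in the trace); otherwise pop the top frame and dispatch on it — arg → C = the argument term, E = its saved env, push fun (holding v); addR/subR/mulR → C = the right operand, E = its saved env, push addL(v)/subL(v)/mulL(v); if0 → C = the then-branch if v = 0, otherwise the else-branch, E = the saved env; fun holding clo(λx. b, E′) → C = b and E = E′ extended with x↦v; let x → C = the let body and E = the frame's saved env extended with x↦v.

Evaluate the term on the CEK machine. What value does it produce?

Answer: 2

Execution trace:
[0] ⟨C=(if0 (if0 3 then 6 else -1) then ((λv. v) -2) else (4 - 2)); E=∅; K=∅⟩
[1] ⟨C=(if0 3 then 6 else -1); E=∅; K=[if0]⟩
[2] ⟨C=3; E=∅; K=[if0 :: if0]⟩
[3] ⟨C=-1; E=∅; K=[if0]⟩
[4] ⟨C=(4 - 2); E=∅; K=∅⟩
[5] ⟨C=4; E=∅; K=[subR]⟩
[6] ⟨C=2; E=∅; K=[subL(4)]⟩
→ final value 2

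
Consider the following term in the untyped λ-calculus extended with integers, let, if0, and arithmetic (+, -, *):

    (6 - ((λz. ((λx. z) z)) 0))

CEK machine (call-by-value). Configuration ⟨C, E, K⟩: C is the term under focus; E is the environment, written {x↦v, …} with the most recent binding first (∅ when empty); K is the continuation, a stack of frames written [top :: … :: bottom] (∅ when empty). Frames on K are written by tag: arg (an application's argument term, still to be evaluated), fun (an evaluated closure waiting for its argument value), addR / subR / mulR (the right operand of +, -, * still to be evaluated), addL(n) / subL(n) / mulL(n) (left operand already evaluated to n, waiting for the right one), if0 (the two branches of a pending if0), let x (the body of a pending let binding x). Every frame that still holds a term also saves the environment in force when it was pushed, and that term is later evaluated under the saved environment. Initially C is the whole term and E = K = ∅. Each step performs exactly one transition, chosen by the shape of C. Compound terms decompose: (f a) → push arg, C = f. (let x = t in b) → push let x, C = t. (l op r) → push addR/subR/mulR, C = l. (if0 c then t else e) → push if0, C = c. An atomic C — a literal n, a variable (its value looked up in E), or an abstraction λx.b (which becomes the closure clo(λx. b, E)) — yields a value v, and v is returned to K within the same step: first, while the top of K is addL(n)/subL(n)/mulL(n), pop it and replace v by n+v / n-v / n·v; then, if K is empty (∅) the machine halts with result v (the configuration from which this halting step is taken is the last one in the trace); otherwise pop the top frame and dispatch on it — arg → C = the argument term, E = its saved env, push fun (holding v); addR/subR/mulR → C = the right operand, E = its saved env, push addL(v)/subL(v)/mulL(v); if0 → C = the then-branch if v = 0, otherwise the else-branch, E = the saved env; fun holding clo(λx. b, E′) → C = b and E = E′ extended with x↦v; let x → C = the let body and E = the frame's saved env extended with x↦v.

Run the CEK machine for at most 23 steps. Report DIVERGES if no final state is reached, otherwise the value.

Answer: 6

Machine steps:
[0] <C=(6 - ((λz. ((λx. z) z)) 0)), E=∅, K=∅>
[1] <C=6, E=∅, K=[subR]>
[2] <C=((λz. ((λx. z) z)) 0), E=∅, K=[subL(6)]>
[3] <C=(λz. ((λx. z) z)), E=∅, K=[arg :: subL(6)]>
[4] <C=0, E=∅, K=[fun :: subL(6)]>
[5] <C=((λx. z) z), E={z↦0}, K=[subL(6)]>
[6] <C=(λx. z), E={z↦0}, K=[arg :: subL(6)]>
[7] <C=z, E={z↦0}, K=[fun :: subL(6)]>
[8] <C=z, E={x↦0, z↦0}, K=[subL(6)]>
→ final value 6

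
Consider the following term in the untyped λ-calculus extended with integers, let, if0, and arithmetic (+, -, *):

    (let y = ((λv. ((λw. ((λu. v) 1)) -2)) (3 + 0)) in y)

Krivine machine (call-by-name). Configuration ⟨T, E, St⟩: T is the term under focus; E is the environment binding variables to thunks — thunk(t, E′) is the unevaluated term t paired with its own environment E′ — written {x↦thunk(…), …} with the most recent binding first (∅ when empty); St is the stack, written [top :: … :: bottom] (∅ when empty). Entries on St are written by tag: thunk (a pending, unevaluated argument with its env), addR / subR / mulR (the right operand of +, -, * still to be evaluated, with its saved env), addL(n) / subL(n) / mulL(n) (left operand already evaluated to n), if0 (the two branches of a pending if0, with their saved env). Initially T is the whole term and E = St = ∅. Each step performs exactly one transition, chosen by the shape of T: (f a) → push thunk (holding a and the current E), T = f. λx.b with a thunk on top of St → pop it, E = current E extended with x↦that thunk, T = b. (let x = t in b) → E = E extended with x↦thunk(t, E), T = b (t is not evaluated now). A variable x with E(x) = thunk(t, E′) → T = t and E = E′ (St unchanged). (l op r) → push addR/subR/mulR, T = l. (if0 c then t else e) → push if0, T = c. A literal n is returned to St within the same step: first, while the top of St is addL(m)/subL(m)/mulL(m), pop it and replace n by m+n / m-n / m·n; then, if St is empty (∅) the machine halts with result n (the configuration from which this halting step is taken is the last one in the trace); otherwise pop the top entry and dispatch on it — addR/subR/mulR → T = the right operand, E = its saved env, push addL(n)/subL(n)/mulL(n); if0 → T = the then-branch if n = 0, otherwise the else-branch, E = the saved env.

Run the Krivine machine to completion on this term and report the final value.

Answer: 3

Derivation:
0. [T=(let y = ((λv. ((λw. ((λu. v) 1)) -2)) (3 + 0)) in y) | E=∅ | St=∅]
1. [T=y | E={y↦thunk(((λv. ((λw. ((λu. v) 1)) -2)) (3 + 0)), ∅)} | St=∅]
2. [T=((λv. ((λw. ((λu. v) 1)) -2)) (3 + 0)) | E=∅ | St=∅]
3. [T=(λv. ((λw. ((λu. v) 1)) -2)) | E=∅ | St=[thunk]]
4. [T=((λw. ((λu. v) 1)) -2) | E={v↦thunk((3 + 0), ∅)} | St=∅]
5. [T=(λw. ((λu. v) 1)) | E={v↦thunk((3 + 0), ∅)} | St=[thunk]]
6. [T=((λu. v) 1) | E={w↦thunk(-2, {v↦thunk((3 + 0), ∅)}), v↦thunk((3 + 0), ∅)} | St=∅]
7. [T=(λu. v) | E={w↦thunk(-2, {v↦thunk((3 + 0), ∅)}), v↦thunk((3 + 0), ∅)} | St=[thunk]]
8. [T=v | E={u↦thunk(1, {w↦thunk(-2, {v↦thunk((3 + 0), ∅)}), v↦thunk((3 + 0), ∅)}), w↦thunk(-2, {v↦thunk((3 + 0), ∅)}), v↦thunk((3 + 0), ∅)} | St=∅]
9. [T=(3 + 0) | E=∅ | St=∅]
10. [T=3 | E=∅ | St=[addR]]
11. [T=0 | E=∅ | St=[addL(3)]]
→ final value 3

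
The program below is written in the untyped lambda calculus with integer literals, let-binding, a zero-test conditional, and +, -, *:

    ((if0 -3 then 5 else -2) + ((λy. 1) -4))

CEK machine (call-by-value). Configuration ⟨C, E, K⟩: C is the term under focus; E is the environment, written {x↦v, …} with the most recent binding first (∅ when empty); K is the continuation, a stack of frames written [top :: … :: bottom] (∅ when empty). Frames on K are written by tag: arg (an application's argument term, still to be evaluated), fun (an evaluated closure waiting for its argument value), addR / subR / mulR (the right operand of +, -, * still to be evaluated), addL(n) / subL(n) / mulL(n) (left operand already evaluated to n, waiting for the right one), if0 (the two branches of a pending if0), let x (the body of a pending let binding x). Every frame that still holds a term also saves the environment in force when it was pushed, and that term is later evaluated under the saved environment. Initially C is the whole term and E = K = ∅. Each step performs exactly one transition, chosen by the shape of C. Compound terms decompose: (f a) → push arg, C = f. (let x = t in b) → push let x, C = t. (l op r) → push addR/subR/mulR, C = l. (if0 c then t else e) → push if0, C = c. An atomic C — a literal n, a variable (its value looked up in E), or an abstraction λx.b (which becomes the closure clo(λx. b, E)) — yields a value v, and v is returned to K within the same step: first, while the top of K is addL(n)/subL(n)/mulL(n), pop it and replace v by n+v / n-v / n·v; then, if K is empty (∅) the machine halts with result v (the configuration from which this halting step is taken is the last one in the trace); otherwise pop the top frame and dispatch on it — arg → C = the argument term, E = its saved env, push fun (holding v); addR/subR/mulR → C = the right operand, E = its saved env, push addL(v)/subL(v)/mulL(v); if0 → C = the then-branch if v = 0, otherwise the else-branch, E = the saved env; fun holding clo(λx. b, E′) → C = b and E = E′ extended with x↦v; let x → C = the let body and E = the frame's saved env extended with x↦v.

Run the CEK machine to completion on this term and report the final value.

Answer: -1

Machine steps:
step 0: ⟨C=((if0 -3 then 5 else -2) + ((λy. 1) -4)); E=∅; K=∅⟩
step 1: ⟨C=(if0 -3 then 5 else -2); E=∅; K=[addR]⟩
step 2: ⟨C=-3; E=∅; K=[if0 :: addR]⟩
step 3: ⟨C=-2; E=∅; K=[addR]⟩
step 4: ⟨C=((λy. 1) -4); E=∅; K=[addL(-2)]⟩
step 5: ⟨C=(λy. 1); E=∅; K=[arg :: addL(-2)]⟩
step 6: ⟨C=-4; E=∅; K=[fun :: addL(-2)]⟩
step 7: ⟨C=1; E={y↦-4}; K=[addL(-2)]⟩
→ final value -1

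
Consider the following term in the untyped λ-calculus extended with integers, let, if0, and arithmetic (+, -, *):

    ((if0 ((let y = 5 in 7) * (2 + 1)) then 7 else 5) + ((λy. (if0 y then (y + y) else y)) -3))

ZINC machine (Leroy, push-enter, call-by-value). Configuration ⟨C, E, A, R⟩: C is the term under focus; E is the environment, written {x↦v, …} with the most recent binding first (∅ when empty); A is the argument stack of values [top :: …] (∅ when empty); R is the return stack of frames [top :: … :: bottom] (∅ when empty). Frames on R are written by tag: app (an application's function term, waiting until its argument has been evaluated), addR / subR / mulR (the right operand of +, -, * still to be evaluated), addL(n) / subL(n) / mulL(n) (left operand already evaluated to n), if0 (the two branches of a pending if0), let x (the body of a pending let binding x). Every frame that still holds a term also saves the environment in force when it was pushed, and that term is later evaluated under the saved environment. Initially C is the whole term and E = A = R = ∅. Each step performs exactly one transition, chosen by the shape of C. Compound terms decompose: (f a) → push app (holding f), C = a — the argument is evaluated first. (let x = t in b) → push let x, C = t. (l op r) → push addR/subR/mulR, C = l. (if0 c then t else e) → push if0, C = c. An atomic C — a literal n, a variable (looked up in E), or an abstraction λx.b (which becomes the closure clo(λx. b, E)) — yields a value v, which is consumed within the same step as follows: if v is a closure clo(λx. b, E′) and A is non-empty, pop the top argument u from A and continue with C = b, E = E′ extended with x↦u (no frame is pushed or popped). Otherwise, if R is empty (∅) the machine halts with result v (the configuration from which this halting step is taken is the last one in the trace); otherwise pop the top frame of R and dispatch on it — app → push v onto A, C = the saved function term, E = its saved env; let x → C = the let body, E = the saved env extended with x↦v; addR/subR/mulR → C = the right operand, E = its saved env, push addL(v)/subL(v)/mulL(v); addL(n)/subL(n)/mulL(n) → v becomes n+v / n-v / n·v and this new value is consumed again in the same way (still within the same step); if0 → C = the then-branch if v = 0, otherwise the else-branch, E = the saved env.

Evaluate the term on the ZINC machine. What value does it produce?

Answer: 2

Execution trace:
step 0: <C=((if0 ((let y = 5 in 7) * (2 + 1)) then 7 else 5) + ((λy. (if0 y then (y + y) else y)) -3)), E=∅, A=∅, R=∅>
step 1: <C=(if0 ((let y = 5 in 7) * (2 + 1)) then 7 else 5), E=∅, A=∅, R=[addR]>
step 2: <C=((let y = 5 in 7) * (2 + 1)), E=∅, A=∅, R=[if0 :: addR]>
step 3: <C=(let y = 5 in 7), E=∅, A=∅, R=[mulR :: if0 :: addR]>
step 4: <C=5, E=∅, A=∅, R=[let y :: mulR :: if0 :: addR]>
step 5: <C=7, E={y↦5}, A=∅, R=[mulR :: if0 :: addR]>
step 6: <C=(2 + 1), E=∅, A=∅, R=[mulL(7) :: if0 :: addR]>
step 7: <C=2, E=∅, A=∅, R=[addR :: mulL(7) :: if0 :: addR]>
step 8: <C=1, E=∅, A=∅, R=[addL(2) :: mulL(7) :: if0 :: addR]>
step 9: <C=5, E=∅, A=∅, R=[addR]>
step 10: <C=((λy. (if0 y then (y + y) else y)) -3), E=∅, A=∅, R=[addL(5)]>
step 11: <C=-3, E=∅, A=∅, R=[app :: addL(5)]>
step 12: <C=(λy. (if0 y then (y + y) else y)), E=∅, A=[-3], R=[addL(5)]>
step 13: <C=(if0 y then (y + y) else y), E={y↦-3}, A=∅, R=[addL(5)]>
step 14: <C=y, E={y↦-3}, A=∅, R=[if0 :: addL(5)]>
step 15: <C=y, E={y↦-3}, A=∅, R=[addL(5)]>
→ final value 2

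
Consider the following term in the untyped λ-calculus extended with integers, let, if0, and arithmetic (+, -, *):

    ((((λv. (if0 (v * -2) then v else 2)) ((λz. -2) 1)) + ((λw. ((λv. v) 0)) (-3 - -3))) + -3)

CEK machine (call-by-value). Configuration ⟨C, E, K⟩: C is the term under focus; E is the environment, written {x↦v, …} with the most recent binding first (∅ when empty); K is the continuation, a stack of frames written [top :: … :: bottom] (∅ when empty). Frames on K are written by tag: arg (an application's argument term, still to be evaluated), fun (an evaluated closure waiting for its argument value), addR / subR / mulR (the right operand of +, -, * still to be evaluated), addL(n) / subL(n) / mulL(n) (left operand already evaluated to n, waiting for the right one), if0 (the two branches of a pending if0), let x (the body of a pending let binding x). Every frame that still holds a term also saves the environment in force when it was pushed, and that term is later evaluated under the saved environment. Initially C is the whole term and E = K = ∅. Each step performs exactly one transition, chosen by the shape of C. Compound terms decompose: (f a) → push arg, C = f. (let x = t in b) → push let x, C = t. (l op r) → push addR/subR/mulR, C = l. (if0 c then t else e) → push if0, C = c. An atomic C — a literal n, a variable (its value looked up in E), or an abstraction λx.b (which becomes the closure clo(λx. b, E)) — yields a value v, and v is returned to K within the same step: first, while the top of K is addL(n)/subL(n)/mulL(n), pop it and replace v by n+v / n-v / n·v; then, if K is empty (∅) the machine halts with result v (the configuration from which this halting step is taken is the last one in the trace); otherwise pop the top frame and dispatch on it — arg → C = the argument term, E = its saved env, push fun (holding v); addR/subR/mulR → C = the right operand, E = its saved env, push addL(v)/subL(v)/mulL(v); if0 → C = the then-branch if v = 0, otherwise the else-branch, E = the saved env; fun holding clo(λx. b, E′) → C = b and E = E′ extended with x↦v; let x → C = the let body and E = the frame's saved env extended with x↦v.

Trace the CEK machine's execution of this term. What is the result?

t=0: <C=((((λv. (if0 (v * -2) then v else 2)) ((λz. -2) 1)) + ((λw. ((λv. v) 0)) (-3 - -3))) + -3), E=∅, K=∅>
t=1: <C=(((λv. (if0 (v * -2) then v else 2)) ((λz. -2) 1)) + ((λw. ((λv. v) 0)) (-3 - -3))), E=∅, K=[addR]>
t=2: <C=((λv. (if0 (v * -2) then v else 2)) ((λz. -2) 1)), E=∅, K=[addR :: addR]>
t=3: <C=(λv. (if0 (v * -2) then v else 2)), E=∅, K=[arg :: addR :: addR]>
t=4: <C=((λz. -2) 1), E=∅, K=[fun :: addR :: addR]>
t=5: <C=(λz. -2), E=∅, K=[arg :: fun :: addR :: addR]>
t=6: <C=1, E=∅, K=[fun :: fun :: addR :: addR]>
t=7: <C=-2, E={z↦1}, K=[fun :: addR :: addR]>
t=8: <C=(if0 (v * -2) then v else 2), E={v↦-2}, K=[addR :: addR]>
t=9: <C=(v * -2), E={v↦-2}, K=[if0 :: addR :: addR]>
t=10: <C=v, E={v↦-2}, K=[mulR :: if0 :: addR :: addR]>
t=11: <C=-2, E={v↦-2}, K=[mulL(-2) :: if0 :: addR :: addR]>
t=12: <C=2, E={v↦-2}, K=[addR :: addR]>
t=13: <C=((λw. ((λv. v) 0)) (-3 - -3)), E=∅, K=[addL(2) :: addR]>
t=14: <C=(λw. ((λv. v) 0)), E=∅, K=[arg :: addL(2) :: addR]>
t=15: <C=(-3 - -3), E=∅, K=[fun :: addL(2) :: addR]>
t=16: <C=-3, E=∅, K=[subR :: fun :: addL(2) :: addR]>
t=17: <C=-3, E=∅, K=[subL(-3) :: fun :: addL(2) :: addR]>
t=18: <C=((λv. v) 0), E={w↦0}, K=[addL(2) :: addR]>
t=19: <C=(λv. v), E={w↦0}, K=[arg :: addL(2) :: addR]>
t=20: <C=0, E={w↦0}, K=[fun :: addL(2) :: addR]>
t=21: <C=v, E={v↦0, w↦0}, K=[addL(2) :: addR]>
t=22: <C=-3, E=∅, K=[addL(2)]>
→ final value -1

Answer: -1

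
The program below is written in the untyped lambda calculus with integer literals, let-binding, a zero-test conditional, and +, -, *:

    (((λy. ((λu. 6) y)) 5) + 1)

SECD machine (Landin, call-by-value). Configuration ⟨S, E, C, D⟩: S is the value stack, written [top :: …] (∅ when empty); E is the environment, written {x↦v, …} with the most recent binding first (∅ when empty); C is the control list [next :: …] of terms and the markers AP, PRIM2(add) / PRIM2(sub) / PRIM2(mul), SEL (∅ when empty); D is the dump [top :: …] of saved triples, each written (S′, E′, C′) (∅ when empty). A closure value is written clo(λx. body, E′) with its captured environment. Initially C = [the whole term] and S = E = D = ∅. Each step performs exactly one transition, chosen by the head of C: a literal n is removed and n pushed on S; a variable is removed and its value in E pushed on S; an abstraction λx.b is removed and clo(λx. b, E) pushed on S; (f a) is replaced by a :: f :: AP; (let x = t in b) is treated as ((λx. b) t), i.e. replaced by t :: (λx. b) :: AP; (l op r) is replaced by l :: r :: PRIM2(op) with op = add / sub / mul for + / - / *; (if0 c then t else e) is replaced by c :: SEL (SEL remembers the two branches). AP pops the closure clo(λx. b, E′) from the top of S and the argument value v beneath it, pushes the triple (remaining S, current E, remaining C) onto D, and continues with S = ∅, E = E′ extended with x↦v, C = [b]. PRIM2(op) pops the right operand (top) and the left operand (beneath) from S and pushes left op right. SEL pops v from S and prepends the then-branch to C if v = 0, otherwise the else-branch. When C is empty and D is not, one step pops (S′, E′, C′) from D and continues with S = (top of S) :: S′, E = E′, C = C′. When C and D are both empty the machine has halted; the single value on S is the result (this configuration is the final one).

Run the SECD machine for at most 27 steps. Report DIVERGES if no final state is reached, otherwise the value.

0. ⟨S=∅; E=∅; C=[(((λy. ((λu. 6) y)) 5) + 1)]; D=∅⟩
1. ⟨S=∅; E=∅; C=[((λy. ((λu. 6) y)) 5) :: 1 :: PRIM2(add)]; D=∅⟩
2. ⟨S=∅; E=∅; C=[5 :: (λy. ((λu. 6) y)) :: AP :: 1 :: PRIM2(add)]; D=∅⟩
3. ⟨S=[5]; E=∅; C=[(λy. ((λu. 6) y)) :: AP :: 1 :: PRIM2(add)]; D=∅⟩
4. ⟨S=[clo(λy. ((λu. 6) y), ∅) :: 5]; E=∅; C=[AP :: 1 :: PRIM2(add)]; D=∅⟩
5. ⟨S=∅; E={y↦5}; C=[((λu. 6) y)]; D=[(∅, ∅, [1 :: PRIM2(add)])]⟩
6. ⟨S=∅; E={y↦5}; C=[y :: (λu. 6) :: AP]; D=[(∅, ∅, [1 :: PRIM2(add)])]⟩
7. ⟨S=[5]; E={y↦5}; C=[(λu. 6) :: AP]; D=[(∅, ∅, [1 :: PRIM2(add)])]⟩
8. ⟨S=[clo(λu. 6, {y↦5}) :: 5]; E={y↦5}; C=[AP]; D=[(∅, ∅, [1 :: PRIM2(add)])]⟩
9. ⟨S=∅; E={u↦5, y↦5}; C=[6]; D=[(∅, {y↦5}, ∅) :: (∅, ∅, [1 :: PRIM2(add)])]⟩
10. ⟨S=[6]; E={u↦5, y↦5}; C=∅; D=[(∅, {y↦5}, ∅) :: (∅, ∅, [1 :: PRIM2(add)])]⟩
11. ⟨S=[6]; E={y↦5}; C=∅; D=[(∅, ∅, [1 :: PRIM2(add)])]⟩
12. ⟨S=[6]; E=∅; C=[1 :: PRIM2(add)]; D=∅⟩
13. ⟨S=[1 :: 6]; E=∅; C=[PRIM2(add)]; D=∅⟩
14. ⟨S=[7]; E=∅; C=∅; D=∅⟩
→ final value 7

Answer: 7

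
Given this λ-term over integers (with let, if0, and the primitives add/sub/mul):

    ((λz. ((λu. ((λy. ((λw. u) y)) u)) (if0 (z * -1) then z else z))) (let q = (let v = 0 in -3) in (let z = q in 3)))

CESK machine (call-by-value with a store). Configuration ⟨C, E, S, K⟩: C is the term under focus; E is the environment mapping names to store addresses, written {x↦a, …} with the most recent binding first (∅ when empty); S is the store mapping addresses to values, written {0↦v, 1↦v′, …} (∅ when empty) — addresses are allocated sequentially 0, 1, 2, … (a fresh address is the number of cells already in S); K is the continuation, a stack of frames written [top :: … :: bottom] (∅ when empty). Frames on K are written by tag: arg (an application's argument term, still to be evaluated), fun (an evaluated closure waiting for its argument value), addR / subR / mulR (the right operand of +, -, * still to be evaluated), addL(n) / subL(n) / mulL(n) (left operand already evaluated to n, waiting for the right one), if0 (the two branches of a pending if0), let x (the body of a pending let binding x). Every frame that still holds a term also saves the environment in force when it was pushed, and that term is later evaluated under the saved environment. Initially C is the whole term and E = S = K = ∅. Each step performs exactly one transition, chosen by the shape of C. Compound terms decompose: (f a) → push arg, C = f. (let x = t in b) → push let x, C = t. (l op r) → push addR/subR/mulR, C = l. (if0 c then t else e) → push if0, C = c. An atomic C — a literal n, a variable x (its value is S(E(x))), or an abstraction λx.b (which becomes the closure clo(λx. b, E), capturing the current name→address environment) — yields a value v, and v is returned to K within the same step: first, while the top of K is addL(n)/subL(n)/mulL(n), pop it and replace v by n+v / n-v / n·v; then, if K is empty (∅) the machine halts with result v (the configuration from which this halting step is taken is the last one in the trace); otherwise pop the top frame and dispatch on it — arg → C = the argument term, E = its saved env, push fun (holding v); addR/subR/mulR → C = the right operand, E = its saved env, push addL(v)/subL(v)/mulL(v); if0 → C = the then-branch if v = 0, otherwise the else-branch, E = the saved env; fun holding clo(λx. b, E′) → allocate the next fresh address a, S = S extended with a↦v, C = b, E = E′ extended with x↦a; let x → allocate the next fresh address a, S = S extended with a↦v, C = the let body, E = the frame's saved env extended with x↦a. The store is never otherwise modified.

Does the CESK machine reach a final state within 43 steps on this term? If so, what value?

step 0: <C=((λz. ((λu. ((λy. ((λw. u) y)) u)) (if0 (z * -1) then z else z))) (let q = (let v = 0 in -3) in (let z = q in 3))), E=∅, S=∅, K=∅>
step 1: <C=(λz. ((λu. ((λy. ((λw. u) y)) u)) (if0 (z * -1) then z else z))), E=∅, S=∅, K=[arg]>
step 2: <C=(let q = (let v = 0 in -3) in (let z = q in 3)), E=∅, S=∅, K=[fun]>
step 3: <C=(let v = 0 in -3), E=∅, S=∅, K=[let q :: fun]>
step 4: <C=0, E=∅, S=∅, K=[let v :: let q :: fun]>
step 5: <C=-3, E={v↦0}, S={0↦0}, K=[let q :: fun]>
step 6: <C=(let z = q in 3), E={q↦1}, S={0↦0, 1↦-3}, K=[fun]>
step 7: <C=q, E={q↦1}, S={0↦0, 1↦-3}, K=[let z :: fun]>
step 8: <C=3, E={z↦2, q↦1}, S={0↦0, 1↦-3, 2↦-3}, K=[fun]>
step 9: <C=((λu. ((λy. ((λw. u) y)) u)) (if0 (z * -1) then z else z)), E={z↦3}, S={0↦0, 1↦-3, 2↦-3, 3↦3}, K=∅>
step 10: <C=(λu. ((λy. ((λw. u) y)) u)), E={z↦3}, S={0↦0, 1↦-3, 2↦-3, 3↦3}, K=[arg]>
step 11: <C=(if0 (z * -1) then z else z), E={z↦3}, S={0↦0, 1↦-3, 2↦-3, 3↦3}, K=[fun]>
step 12: <C=(z * -1), E={z↦3}, S={0↦0, 1↦-3, 2↦-3, 3↦3}, K=[if0 :: fun]>
step 13: <C=z, E={z↦3}, S={0↦0, 1↦-3, 2↦-3, 3↦3}, K=[mulR :: if0 :: fun]>
step 14: <C=-1, E={z↦3}, S={0↦0, 1↦-3, 2↦-3, 3↦3}, K=[mulL(3) :: if0 :: fun]>
step 15: <C=z, E={z↦3}, S={0↦0, 1↦-3, 2↦-3, 3↦3}, K=[fun]>
step 16: <C=((λy. ((λw. u) y)) u), E={u↦4, z↦3}, S={0↦0, 1↦-3, 2↦-3, 3↦3, 4↦3}, K=∅>
step 17: <C=(λy. ((λw. u) y)), E={u↦4, z↦3}, S={0↦0, 1↦-3, 2↦-3, 3↦3, 4↦3}, K=[arg]>
step 18: <C=u, E={u↦4, z↦3}, S={0↦0, 1↦-3, 2↦-3, 3↦3, 4↦3}, K=[fun]>
step 19: <C=((λw. u) y), E={y↦5, u↦4, z↦3}, S={0↦0, 1↦-3, 2↦-3, 3↦3, 4↦3, 5↦3}, K=∅>
step 20: <C=(λw. u), E={y↦5, u↦4, z↦3}, S={0↦0, 1↦-3, 2↦-3, 3↦3, 4↦3, 5↦3}, K=[arg]>
step 21: <C=y, E={y↦5, u↦4, z↦3}, S={0↦0, 1↦-3, 2↦-3, 3↦3, 4↦3, 5↦3}, K=[fun]>
step 22: <C=u, E={w↦6, y↦5, u↦4, z↦3}, S={0↦0, 1↦-3, 2↦-3, 3↦3, 4↦3, 5↦3, 6↦3}, K=∅>
→ final value 3

Answer: 3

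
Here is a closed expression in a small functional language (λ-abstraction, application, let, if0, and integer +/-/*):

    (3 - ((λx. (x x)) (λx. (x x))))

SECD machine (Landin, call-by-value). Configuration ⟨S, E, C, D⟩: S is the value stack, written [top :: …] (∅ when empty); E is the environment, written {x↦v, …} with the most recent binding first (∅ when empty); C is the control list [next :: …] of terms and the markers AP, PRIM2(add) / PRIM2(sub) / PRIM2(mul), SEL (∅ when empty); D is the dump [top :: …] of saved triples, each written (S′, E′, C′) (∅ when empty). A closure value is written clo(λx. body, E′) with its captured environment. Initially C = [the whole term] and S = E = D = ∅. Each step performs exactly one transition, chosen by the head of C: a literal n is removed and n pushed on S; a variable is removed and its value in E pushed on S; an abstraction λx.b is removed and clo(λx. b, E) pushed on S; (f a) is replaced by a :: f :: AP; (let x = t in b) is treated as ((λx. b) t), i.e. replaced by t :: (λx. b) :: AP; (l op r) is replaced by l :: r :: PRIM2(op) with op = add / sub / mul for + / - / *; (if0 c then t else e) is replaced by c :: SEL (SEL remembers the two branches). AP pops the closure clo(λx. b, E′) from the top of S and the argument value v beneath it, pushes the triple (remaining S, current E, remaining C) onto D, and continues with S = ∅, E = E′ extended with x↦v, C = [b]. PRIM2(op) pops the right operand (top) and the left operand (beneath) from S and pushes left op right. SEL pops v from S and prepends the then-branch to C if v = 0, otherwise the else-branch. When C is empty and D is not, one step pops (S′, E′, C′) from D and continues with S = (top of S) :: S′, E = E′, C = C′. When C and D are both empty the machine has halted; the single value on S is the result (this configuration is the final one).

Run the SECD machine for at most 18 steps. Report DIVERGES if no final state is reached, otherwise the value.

Answer: DIVERGES (no final state within 18 steps)

Machine steps:
t=0: ⟨S=∅; E=∅; C=[(3 - ((λx. (x x)) (λx. (x x))))]; D=∅⟩
t=1: ⟨S=∅; E=∅; C=[3 :: ((λx. (x x)) (λx. (x x))) :: PRIM2(sub)]; D=∅⟩
t=2: ⟨S=[3]; E=∅; C=[((λx. (x x)) (λx. (x x))) :: PRIM2(sub)]; D=∅⟩
t=3: ⟨S=[3]; E=∅; C=[(λx. (x x)) :: (λx. (x x)) :: AP :: PRIM2(sub)]; D=∅⟩
t=4: ⟨S=[clo(λx. (x x), ∅) :: 3]; E=∅; C=[(λx. (x x)) :: AP :: PRIM2(sub)]; D=∅⟩
t=5: ⟨S=[clo(λx. (x x), ∅) :: clo(λx. (x x), ∅) :: 3]; E=∅; C=[AP :: PRIM2(sub)]; D=∅⟩
t=6: ⟨S=∅; E={x↦clo(λx. (x x), ∅)}; C=[(x x)]; D=[([3], ∅, [PRIM2(sub)])]⟩
t=7: ⟨S=∅; E={x↦clo(λx. (x x), ∅)}; C=[x :: x :: AP]; D=[([3], ∅, [PRIM2(sub)])]⟩
t=8: ⟨S=[clo(λx. (x x), ∅)]; E={x↦clo(λx. (x x), ∅)}; C=[x :: AP]; D=[([3], ∅, [PRIM2(sub)])]⟩
t=9: ⟨S=[clo(λx. (x x), ∅) :: clo(λx. (x x), ∅)]; E={x↦clo(λx. (x x), ∅)}; C=[AP]; D=[([3], ∅, [PRIM2(sub)])]⟩
t=10: ⟨S=∅; E={x↦clo(λx. (x x), ∅)}; C=[(x x)]; D=[(∅, {x↦clo(λx. (x x), ∅)}, ∅) :: ([3], ∅, [PRIM2(sub)])]⟩
t=11: ⟨S=∅; E={x↦clo(λx. (x x), ∅)}; C=[x :: x :: AP]; D=[(∅, {x↦clo(λx. (x x), ∅)}, ∅) :: ([3], ∅, [PRIM2(sub)])]⟩
t=12: ⟨S=[clo(λx. (x x), ∅)]; E={x↦clo(λx. (x x), ∅)}; C=[x :: AP]; D=[(∅, {x↦clo(λx. (x x), ∅)}, ∅) :: ([3], ∅, [PRIM2(sub)])]⟩
t=13: ⟨S=[clo(λx. (x x), ∅) :: clo(λx. (x x), ∅)]; E={x↦clo(λx. (x x), ∅)}; C=[AP]; D=[(∅, {x↦clo(λx. (x x), ∅)}, ∅) :: ([3], ∅, [PRIM2(sub)])]⟩
t=14: ⟨S=∅; E={x↦clo(λx. (x x), ∅)}; C=[(x x)]; D=[(∅, {x↦clo(λx. (x x), ∅)}, ∅) :: (∅, {x↦clo(λx. (x x), ∅)}, ∅) :: ([3], ∅, [PRIM2(sub)])]⟩
t=15: ⟨S=∅; E={x↦clo(λx. (x x), ∅)}; C=[x :: x :: AP]; D=[(∅, {x↦clo(λx. (x x), ∅)}, ∅) :: (∅, {x↦clo(λx. (x x), ∅)}, ∅) :: ([3], ∅, [PRIM2(sub)])]⟩
t=16: ⟨S=[clo(λx. (x x), ∅)]; E={x↦clo(λx. (x x), ∅)}; C=[x :: AP]; D=[(∅, {x↦clo(λx. (x x), ∅)}, ∅) :: (∅, {x↦clo(λx. (x x), ∅)}, ∅) :: ([3], ∅, [PRIM2(sub)])]⟩
t=17: ⟨S=[clo(λx. (x x), ∅) :: clo(λx. (x x), ∅)]; E={x↦clo(λx. (x x), ∅)}; C=[AP]; D=[(∅, {x↦clo(λx. (x x), ∅)}, ∅) :: (∅, {x↦clo(λx. (x x), ∅)}, ∅) :: ([3], ∅, [PRIM2(sub)])]⟩
t=18: ⟨S=∅; E={x↦clo(λx. (x x), ∅)}; C=[(x x)]; D=[(∅, {x↦clo(λx. (x x), ∅)}, ∅) :: (∅, {x↦clo(λx. (x x), ∅)}, ∅) :: (∅, {x↦clo(λx. (x x), ∅)}, ∅) :: ([3], ∅, [PRIM2(sub)])]⟩
→ 18 transitions taken and the configuration is still not final: no result within 18 steps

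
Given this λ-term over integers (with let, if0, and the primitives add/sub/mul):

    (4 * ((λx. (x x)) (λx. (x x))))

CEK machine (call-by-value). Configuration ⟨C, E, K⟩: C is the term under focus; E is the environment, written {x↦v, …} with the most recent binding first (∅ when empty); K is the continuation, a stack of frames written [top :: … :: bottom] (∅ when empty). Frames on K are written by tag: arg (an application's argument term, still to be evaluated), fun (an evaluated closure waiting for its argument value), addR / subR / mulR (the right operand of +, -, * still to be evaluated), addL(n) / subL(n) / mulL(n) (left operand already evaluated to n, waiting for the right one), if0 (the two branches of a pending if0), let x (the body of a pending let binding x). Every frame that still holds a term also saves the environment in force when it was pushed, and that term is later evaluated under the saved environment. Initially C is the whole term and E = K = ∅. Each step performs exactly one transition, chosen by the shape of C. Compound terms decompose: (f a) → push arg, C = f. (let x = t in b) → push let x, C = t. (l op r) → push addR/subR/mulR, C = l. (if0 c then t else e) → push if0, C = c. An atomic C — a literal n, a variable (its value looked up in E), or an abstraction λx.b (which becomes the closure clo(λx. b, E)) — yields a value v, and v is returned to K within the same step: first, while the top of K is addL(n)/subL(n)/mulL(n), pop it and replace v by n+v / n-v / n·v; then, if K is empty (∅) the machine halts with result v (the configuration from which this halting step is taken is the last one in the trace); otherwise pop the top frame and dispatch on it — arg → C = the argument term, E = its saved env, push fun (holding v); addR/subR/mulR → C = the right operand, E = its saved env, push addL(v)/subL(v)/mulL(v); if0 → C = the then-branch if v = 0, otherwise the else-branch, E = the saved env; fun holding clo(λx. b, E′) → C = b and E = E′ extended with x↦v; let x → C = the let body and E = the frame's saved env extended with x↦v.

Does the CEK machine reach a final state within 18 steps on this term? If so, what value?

Answer: DIVERGES (no final state within 18 steps)

Execution trace:
step 0: ⟨C=(4 * ((λx. (x x)) (λx. (x x)))); E=∅; K=∅⟩
step 1: ⟨C=4; E=∅; K=[mulR]⟩
step 2: ⟨C=((λx. (x x)) (λx. (x x))); E=∅; K=[mulL(4)]⟩
step 3: ⟨C=(λx. (x x)); E=∅; K=[arg :: mulL(4)]⟩
step 4: ⟨C=(λx. (x x)); E=∅; K=[fun :: mulL(4)]⟩
step 5: ⟨C=(x x); E={x↦clo(λx. (x x), ∅)}; K=[mulL(4)]⟩
step 6: ⟨C=x; E={x↦clo(λx. (x x), ∅)}; K=[arg :: mulL(4)]⟩
step 7: ⟨C=x; E={x↦clo(λx. (x x), ∅)}; K=[fun :: mulL(4)]⟩
… configuration repeats with period 3 (steps 5–7 recur indefinitely) …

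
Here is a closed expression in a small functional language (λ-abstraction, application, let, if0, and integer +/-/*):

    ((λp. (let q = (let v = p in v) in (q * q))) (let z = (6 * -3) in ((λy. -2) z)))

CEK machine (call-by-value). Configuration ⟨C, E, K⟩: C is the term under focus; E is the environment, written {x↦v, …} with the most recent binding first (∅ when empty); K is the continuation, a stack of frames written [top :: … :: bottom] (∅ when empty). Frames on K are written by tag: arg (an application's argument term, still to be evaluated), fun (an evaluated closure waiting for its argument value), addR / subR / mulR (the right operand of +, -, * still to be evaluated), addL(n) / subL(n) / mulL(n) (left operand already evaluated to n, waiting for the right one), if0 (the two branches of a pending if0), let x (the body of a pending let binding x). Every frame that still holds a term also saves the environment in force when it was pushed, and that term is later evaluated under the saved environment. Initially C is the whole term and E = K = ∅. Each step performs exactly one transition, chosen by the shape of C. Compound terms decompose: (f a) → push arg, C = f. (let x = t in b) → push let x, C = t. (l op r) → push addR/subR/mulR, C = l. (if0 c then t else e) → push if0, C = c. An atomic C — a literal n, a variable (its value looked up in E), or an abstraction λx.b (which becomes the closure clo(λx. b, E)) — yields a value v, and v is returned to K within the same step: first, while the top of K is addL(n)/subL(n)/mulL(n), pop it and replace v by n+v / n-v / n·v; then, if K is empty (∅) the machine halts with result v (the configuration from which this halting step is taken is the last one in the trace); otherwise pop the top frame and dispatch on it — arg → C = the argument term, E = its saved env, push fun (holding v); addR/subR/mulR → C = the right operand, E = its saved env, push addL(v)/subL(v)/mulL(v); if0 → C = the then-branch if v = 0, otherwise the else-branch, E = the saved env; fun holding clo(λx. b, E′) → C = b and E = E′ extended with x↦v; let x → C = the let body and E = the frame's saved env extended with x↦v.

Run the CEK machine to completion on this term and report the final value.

Answer: 4

Derivation:
step 0: [C=((λp. (let q = (let v = p in v) in (q * q))) (let z = (6 * -3) in ((λy. -2) z))) | E=∅ | K=∅]
step 1: [C=(λp. (let q = (let v = p in v) in (q * q))) | E=∅ | K=[arg]]
step 2: [C=(let z = (6 * -3) in ((λy. -2) z)) | E=∅ | K=[fun]]
step 3: [C=(6 * -3) | E=∅ | K=[let z :: fun]]
step 4: [C=6 | E=∅ | K=[mulR :: let z :: fun]]
step 5: [C=-3 | E=∅ | K=[mulL(6) :: let z :: fun]]
step 6: [C=((λy. -2) z) | E={z↦-18} | K=[fun]]
step 7: [C=(λy. -2) | E={z↦-18} | K=[arg :: fun]]
step 8: [C=z | E={z↦-18} | K=[fun :: fun]]
step 9: [C=-2 | E={y↦-18, z↦-18} | K=[fun]]
step 10: [C=(let q = (let v = p in v) in (q * q)) | E={p↦-2} | K=∅]
step 11: [C=(let v = p in v) | E={p↦-2} | K=[let q]]
step 12: [C=p | E={p↦-2} | K=[let v :: let q]]
step 13: [C=v | E={v↦-2, p↦-2} | K=[let q]]
step 14: [C=(q * q) | E={q↦-2, p↦-2} | K=∅]
step 15: [C=q | E={q↦-2, p↦-2} | K=[mulR]]
step 16: [C=q | E={q↦-2, p↦-2} | K=[mulL(-2)]]
→ final value 4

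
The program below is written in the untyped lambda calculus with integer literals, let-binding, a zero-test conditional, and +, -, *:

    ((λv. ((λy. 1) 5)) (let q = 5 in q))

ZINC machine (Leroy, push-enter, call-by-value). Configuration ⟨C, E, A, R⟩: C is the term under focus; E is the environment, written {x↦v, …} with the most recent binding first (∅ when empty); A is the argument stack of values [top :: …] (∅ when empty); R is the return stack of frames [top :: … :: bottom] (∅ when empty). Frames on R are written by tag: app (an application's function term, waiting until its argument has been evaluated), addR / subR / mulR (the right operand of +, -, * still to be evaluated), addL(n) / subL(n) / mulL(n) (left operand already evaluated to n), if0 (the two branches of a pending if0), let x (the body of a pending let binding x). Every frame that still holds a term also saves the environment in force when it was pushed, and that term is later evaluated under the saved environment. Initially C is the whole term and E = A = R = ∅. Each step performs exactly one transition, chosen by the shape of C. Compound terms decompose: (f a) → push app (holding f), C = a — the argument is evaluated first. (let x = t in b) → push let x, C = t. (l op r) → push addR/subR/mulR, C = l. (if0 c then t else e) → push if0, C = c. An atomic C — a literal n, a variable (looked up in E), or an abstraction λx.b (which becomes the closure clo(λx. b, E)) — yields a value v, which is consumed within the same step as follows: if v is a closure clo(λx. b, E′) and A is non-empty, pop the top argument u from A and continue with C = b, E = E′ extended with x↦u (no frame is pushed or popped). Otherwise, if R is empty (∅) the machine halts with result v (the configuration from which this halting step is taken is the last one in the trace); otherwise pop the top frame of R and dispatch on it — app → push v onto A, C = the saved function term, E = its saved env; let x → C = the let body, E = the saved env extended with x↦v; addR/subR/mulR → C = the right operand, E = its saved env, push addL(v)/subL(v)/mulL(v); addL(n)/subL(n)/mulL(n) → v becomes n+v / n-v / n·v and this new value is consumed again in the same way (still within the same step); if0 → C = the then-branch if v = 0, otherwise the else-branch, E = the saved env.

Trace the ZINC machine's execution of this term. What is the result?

Answer: 1

Machine steps:
0. ⟨C=((λv. ((λy. 1) 5)) (let q = 5 in q)); E=∅; A=∅; R=∅⟩
1. ⟨C=(let q = 5 in q); E=∅; A=∅; R=[app]⟩
2. ⟨C=5; E=∅; A=∅; R=[let q :: app]⟩
3. ⟨C=q; E={q↦5}; A=∅; R=[app]⟩
4. ⟨C=(λv. ((λy. 1) 5)); E=∅; A=[5]; R=∅⟩
5. ⟨C=((λy. 1) 5); E={v↦5}; A=∅; R=∅⟩
6. ⟨C=5; E={v↦5}; A=∅; R=[app]⟩
7. ⟨C=(λy. 1); E={v↦5}; A=[5]; R=∅⟩
8. ⟨C=1; E={y↦5, v↦5}; A=∅; R=∅⟩
→ final value 1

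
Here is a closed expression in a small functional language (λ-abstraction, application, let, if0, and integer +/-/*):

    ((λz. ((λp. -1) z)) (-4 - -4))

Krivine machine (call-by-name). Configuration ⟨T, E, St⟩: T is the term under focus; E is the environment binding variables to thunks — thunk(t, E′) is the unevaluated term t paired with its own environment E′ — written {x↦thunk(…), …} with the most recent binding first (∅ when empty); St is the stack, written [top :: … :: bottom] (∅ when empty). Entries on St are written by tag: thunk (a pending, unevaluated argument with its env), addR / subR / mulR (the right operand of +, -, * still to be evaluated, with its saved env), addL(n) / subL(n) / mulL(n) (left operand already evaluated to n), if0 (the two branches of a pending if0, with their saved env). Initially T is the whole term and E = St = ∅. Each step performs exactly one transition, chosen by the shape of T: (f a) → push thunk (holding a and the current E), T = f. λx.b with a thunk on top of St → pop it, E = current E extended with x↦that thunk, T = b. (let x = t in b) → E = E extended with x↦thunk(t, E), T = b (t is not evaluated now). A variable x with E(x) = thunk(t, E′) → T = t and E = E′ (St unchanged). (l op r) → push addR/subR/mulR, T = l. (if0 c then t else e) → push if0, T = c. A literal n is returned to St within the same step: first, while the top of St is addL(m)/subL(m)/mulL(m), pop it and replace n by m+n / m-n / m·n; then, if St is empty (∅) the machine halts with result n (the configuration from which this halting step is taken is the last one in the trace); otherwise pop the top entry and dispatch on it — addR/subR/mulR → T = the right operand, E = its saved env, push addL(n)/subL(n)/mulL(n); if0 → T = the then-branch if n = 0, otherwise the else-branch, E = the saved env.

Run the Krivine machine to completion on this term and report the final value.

t=0: ⟨T=((λz. ((λp. -1) z)) (-4 - -4)); E=∅; St=∅⟩
t=1: ⟨T=(λz. ((λp. -1) z)); E=∅; St=[thunk]⟩
t=2: ⟨T=((λp. -1) z); E={z↦thunk((-4 - -4), ∅)}; St=∅⟩
t=3: ⟨T=(λp. -1); E={z↦thunk((-4 - -4), ∅)}; St=[thunk]⟩
t=4: ⟨T=-1; E={p↦thunk(z, {z↦thunk((-4 - -4), ∅)}), z↦thunk((-4 - -4), ∅)}; St=∅⟩
→ final value -1

Answer: -1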